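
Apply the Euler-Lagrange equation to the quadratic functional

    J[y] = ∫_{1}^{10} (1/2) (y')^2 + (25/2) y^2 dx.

The Lagrangian is L = (1/2) (y')^2 + (25/2) y^2.
Compute ∂L/∂y = 25y, ∂L/∂y' = y'.
The Euler-Lagrange equation d/dx(∂L/∂y') − ∂L/∂y = 0 reduces to
    y'' − 25 y = 0.
Its general solution is
    y(x) = A e^(5x) + B e^(−5x),
with A, B fixed by the endpoint conditions.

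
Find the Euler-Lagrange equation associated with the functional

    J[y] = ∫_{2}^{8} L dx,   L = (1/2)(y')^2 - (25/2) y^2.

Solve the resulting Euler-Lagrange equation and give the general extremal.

The Lagrangian is L = (1/2)(y')^2 - (25/2) y^2.
∂L/∂y = -25y.
∂L/∂y' = y'.
The Euler-Lagrange equation d/dx(∂L/∂y') − ∂L/∂y = 0 becomes:
    y'' + 25 y = 0
General solution: y(x) = A sin(5x) + B cos(5x), where A and B are arbitrary constants fixed by the endpoint conditions.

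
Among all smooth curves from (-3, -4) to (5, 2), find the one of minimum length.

Arc-length functional: J[y] = ∫ sqrt(1 + (y')^2) dx.
Lagrangian L = sqrt(1 + (y')^2) has no explicit y dependence, so ∂L/∂y = 0 and the Euler-Lagrange equation gives
    d/dx( y' / sqrt(1 + (y')^2) ) = 0  ⇒  y' / sqrt(1 + (y')^2) = const.
Hence y' is constant, so y(x) is affine.
Fitting the endpoints (-3, -4) and (5, 2):
    slope m = (2 − (-4)) / (5 − (-3)) = 3/4,
    intercept c = (-4) − m·(-3) = -7/4.
Extremal: y(x) = (3/4) x - 7/4.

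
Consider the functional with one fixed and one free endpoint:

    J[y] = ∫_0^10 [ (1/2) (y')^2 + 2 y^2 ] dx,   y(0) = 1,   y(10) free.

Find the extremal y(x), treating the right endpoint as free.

The Lagrangian L = (1/2) (y')^2 + 2 y^2 gives
    ∂L/∂y = 4 y,   ∂L/∂y' = y'.
Euler-Lagrange: y'' − 4 y = 0.
With k = 2, the general solution is
    y(x) = A cosh(2 x) + B sinh(2 x).
Fixed left endpoint y(0) = 1 ⇒ A = 1.
The right endpoint x = 10 is free, so the natural (transversality) condition is ∂L/∂y' |_{x=10} = 0, i.e. y'(10) = 0.
Compute y'(x) = A k sinh(k x) + B k cosh(k x), so
    y'(10) = A k sinh(k·10) + B k cosh(k·10) = 0
    ⇒ B = −A tanh(k·10) = − tanh(2·10).
Therefore the extremal is
    y(x) = cosh(2 x) − tanh(2·10) sinh(2 x).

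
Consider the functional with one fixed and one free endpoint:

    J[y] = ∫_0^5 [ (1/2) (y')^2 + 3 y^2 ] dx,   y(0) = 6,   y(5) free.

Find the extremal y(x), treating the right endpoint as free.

The Lagrangian L = (1/2) (y')^2 + 3 y^2 gives
    ∂L/∂y = 6 y,   ∂L/∂y' = y'.
Euler-Lagrange: y'' − 6 y = 0.
With k = sqrt(6), the general solution is
    y(x) = A cosh(sqrt(6) x) + B sinh(sqrt(6) x).
Fixed left endpoint y(0) = 6 ⇒ A = 6.
The right endpoint x = 5 is free, so the natural (transversality) condition is ∂L/∂y' |_{x=5} = 0, i.e. y'(5) = 0.
Compute y'(x) = A k sinh(k x) + B k cosh(k x), so
    y'(5) = A k sinh(k·5) + B k cosh(k·5) = 0
    ⇒ B = −A tanh(k·5) = − 6 tanh(sqrt(6)·5).
Therefore the extremal is
    y(x) = 6 cosh(sqrt(6) x) − 6 tanh(sqrt(6)·5) sinh(sqrt(6) x).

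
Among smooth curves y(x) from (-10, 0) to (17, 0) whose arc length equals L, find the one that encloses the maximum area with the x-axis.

Set up the augmented Lagrangian using a multiplier λ for the length constraint:
    F(y, y') = y − λ sqrt(1 + y'^2).
F has no explicit x dependence, so the Beltrami identity yields a first integral
    F − y' ∂F/∂y' = C.
Compute ∂F/∂y' = −λ y' / sqrt(1 + y'^2). Then
    y − λ sqrt(1 + y'^2) + λ y'^2 / sqrt(1 + y'^2) = C
    ⇒  y − λ / sqrt(1 + y'^2) = C.
Solving for y' and integrating gives
    (x − a)^2 + (y − b)^2 = λ^2,
a circular arc of radius λ. The constants a, b are determined by the endpoint conditions y(-10) = y(17) = 0, and λ is fixed implicitly by the length constraint
    ∫_{-10}^{17} sqrt(1 + y'^2) dx = L.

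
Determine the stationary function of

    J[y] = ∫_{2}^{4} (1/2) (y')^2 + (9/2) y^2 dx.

The Lagrangian is L = (1/2) (y')^2 + (9/2) y^2.
Compute ∂L/∂y = 9y, ∂L/∂y' = y'.
The Euler-Lagrange equation d/dx(∂L/∂y') − ∂L/∂y = 0 reduces to
    y'' − 9 y = 0.
Its general solution is
    y(x) = A e^(3x) + B e^(−3x),
with A, B fixed by the endpoint conditions.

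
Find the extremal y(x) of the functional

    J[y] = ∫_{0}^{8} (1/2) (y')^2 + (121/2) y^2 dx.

The Lagrangian is L = (1/2) (y')^2 + (121/2) y^2.
Compute ∂L/∂y = 121y, ∂L/∂y' = y'.
The Euler-Lagrange equation d/dx(∂L/∂y') − ∂L/∂y = 0 reduces to
    y'' − 121 y = 0.
Its general solution is
    y(x) = A e^(11x) + B e^(−11x),
with A, B fixed by the endpoint conditions.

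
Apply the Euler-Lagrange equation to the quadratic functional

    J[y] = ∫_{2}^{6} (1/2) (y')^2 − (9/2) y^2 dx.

The Lagrangian is L = (1/2) (y')^2 − (9/2) y^2.
Compute ∂L/∂y = -9y, ∂L/∂y' = y'.
The Euler-Lagrange equation d/dx(∂L/∂y') − ∂L/∂y = 0 reduces to
    y'' + 9 y = 0.
Its general solution is
    y(x) = A sin(3x) + B cos(3x),
with A, B fixed by the endpoint conditions.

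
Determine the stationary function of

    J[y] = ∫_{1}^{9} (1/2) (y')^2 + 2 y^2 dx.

The Lagrangian is L = (1/2) (y')^2 + 2 y^2.
Compute ∂L/∂y = 4y, ∂L/∂y' = y'.
The Euler-Lagrange equation d/dx(∂L/∂y') − ∂L/∂y = 0 reduces to
    y'' − 4 y = 0.
Its general solution is
    y(x) = A e^(2x) + B e^(−2x),
with A, B fixed by the endpoint conditions.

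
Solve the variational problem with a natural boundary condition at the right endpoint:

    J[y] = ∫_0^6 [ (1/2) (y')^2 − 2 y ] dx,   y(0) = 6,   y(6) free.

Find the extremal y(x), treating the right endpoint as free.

The Lagrangian L = (1/2) (y')^2 − 2 y gives
    ∂L/∂y = −2,   ∂L/∂y' = y'.
Euler-Lagrange: d/dx(y') − (−2) = 0, i.e. y'' + 2 = 0, so
    y(x) = −(2/2) x^2 + C1 x + C2.
Fixed left endpoint y(0) = 6 ⇒ C2 = 6.
The right endpoint x = 6 is free, so the natural (transversality) condition is ∂L/∂y' |_{x=6} = 0, i.e. y'(6) = 0.
Compute y'(x) = −2 x + C1, so y'(6) = −12 + C1 = 0 ⇒ C1 = 12.
Therefore the extremal is
    y(x) = −x^2 + 12 x + 6.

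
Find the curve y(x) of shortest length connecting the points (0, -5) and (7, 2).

Arc-length functional: J[y] = ∫ sqrt(1 + (y')^2) dx.
Lagrangian L = sqrt(1 + (y')^2) has no explicit y dependence, so ∂L/∂y = 0 and the Euler-Lagrange equation gives
    d/dx( y' / sqrt(1 + (y')^2) ) = 0  ⇒  y' / sqrt(1 + (y')^2) = const.
Hence y' is constant, so y(x) is affine.
Fitting the endpoints (0, -5) and (7, 2):
    slope m = (2 − (-5)) / (7 − 0) = 1,
    intercept c = (-5) − m·0 = -5.
Extremal: y(x) = x - 5.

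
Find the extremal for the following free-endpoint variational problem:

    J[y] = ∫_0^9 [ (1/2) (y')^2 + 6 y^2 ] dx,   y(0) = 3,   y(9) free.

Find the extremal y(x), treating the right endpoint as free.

The Lagrangian L = (1/2) (y')^2 + 6 y^2 gives
    ∂L/∂y = 12 y,   ∂L/∂y' = y'.
Euler-Lagrange: y'' − 12 y = 0.
With k = sqrt(12), the general solution is
    y(x) = A cosh(sqrt(12) x) + B sinh(sqrt(12) x).
Fixed left endpoint y(0) = 3 ⇒ A = 3.
The right endpoint x = 9 is free, so the natural (transversality) condition is ∂L/∂y' |_{x=9} = 0, i.e. y'(9) = 0.
Compute y'(x) = A k sinh(k x) + B k cosh(k x), so
    y'(9) = A k sinh(k·9) + B k cosh(k·9) = 0
    ⇒ B = −A tanh(k·9) = − 3 tanh(sqrt(12)·9).
Therefore the extremal is
    y(x) = 3 cosh(sqrt(12) x) − 3 tanh(sqrt(12)·9) sinh(sqrt(12) x).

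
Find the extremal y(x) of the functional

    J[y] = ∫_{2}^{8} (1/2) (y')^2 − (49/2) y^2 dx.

The Lagrangian is L = (1/2) (y')^2 − (49/2) y^2.
Compute ∂L/∂y = -49y, ∂L/∂y' = y'.
The Euler-Lagrange equation d/dx(∂L/∂y') − ∂L/∂y = 0 reduces to
    y'' + 49 y = 0.
Its general solution is
    y(x) = A sin(7x) + B cos(7x),
with A, B fixed by the endpoint conditions.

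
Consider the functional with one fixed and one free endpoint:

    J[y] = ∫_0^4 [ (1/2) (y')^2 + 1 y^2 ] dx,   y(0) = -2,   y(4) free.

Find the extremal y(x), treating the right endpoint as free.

The Lagrangian L = (1/2) (y')^2 + 1 y^2 gives
    ∂L/∂y = 2 y,   ∂L/∂y' = y'.
Euler-Lagrange: y'' − 2 y = 0.
With k = sqrt(2), the general solution is
    y(x) = A cosh(sqrt(2) x) + B sinh(sqrt(2) x).
Fixed left endpoint y(0) = -2 ⇒ A = -2.
The right endpoint x = 4 is free, so the natural (transversality) condition is ∂L/∂y' |_{x=4} = 0, i.e. y'(4) = 0.
Compute y'(x) = A k sinh(k x) + B k cosh(k x), so
    y'(4) = A k sinh(k·4) + B k cosh(k·4) = 0
    ⇒ B = −A tanh(k·4) = 2 tanh(sqrt(2)·4).
Therefore the extremal is
    y(x) = −2 cosh(sqrt(2) x) + 2 tanh(sqrt(2)·4) sinh(sqrt(2) x).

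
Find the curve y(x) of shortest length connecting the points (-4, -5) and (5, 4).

Arc-length functional: J[y] = ∫ sqrt(1 + (y')^2) dx.
Lagrangian L = sqrt(1 + (y')^2) has no explicit y dependence, so ∂L/∂y = 0 and the Euler-Lagrange equation gives
    d/dx( y' / sqrt(1 + (y')^2) ) = 0  ⇒  y' / sqrt(1 + (y')^2) = const.
Hence y' is constant, so y(x) is affine.
Fitting the endpoints (-4, -5) and (5, 4):
    slope m = (4 − (-5)) / (5 − (-4)) = 1,
    intercept c = (-5) − m·(-4) = -1.
Extremal: y(x) = x - 1.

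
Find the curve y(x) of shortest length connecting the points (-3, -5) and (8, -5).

Arc-length functional: J[y] = ∫ sqrt(1 + (y')^2) dx.
Lagrangian L = sqrt(1 + (y')^2) has no explicit y dependence, so ∂L/∂y = 0 and the Euler-Lagrange equation gives
    d/dx( y' / sqrt(1 + (y')^2) ) = 0  ⇒  y' / sqrt(1 + (y')^2) = const.
Hence y' is constant, so y(x) is affine.
Fitting the endpoints (-3, -5) and (8, -5):
    slope m = ((-5) − (-5)) / (8 − (-3)) = 0,
    intercept c = (-5) − m·(-3) = -5.
Extremal: y(x) = -5.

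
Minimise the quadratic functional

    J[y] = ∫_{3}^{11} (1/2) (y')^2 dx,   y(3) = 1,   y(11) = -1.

The Lagrangian is L = (1/2) (y')^2.
Compute ∂L/∂y = 0, ∂L/∂y' = y'.
The Euler-Lagrange equation d/dx(∂L/∂y') − ∂L/∂y = 0 reduces to
    y'' = 0.
Its general solution is
    y(x) = A x + B,
with A, B fixed by the endpoint conditions.
Applying the endpoint conditions y(3) = 1 and y(11) = -1: solve A·3 + B = 1 and A·11 + B = -1. Subtracting gives A(11 − 3) = -1 − 1, so A = -1/4, and B = 1 − A·3 = 7/4. Therefore
    y(x) = (-1/4) x + 7/4.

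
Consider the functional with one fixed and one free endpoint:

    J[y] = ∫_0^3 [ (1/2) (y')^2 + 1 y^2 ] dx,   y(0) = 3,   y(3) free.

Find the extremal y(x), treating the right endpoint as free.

The Lagrangian L = (1/2) (y')^2 + 1 y^2 gives
    ∂L/∂y = 2 y,   ∂L/∂y' = y'.
Euler-Lagrange: y'' − 2 y = 0.
With k = sqrt(2), the general solution is
    y(x) = A cosh(sqrt(2) x) + B sinh(sqrt(2) x).
Fixed left endpoint y(0) = 3 ⇒ A = 3.
The right endpoint x = 3 is free, so the natural (transversality) condition is ∂L/∂y' |_{x=3} = 0, i.e. y'(3) = 0.
Compute y'(x) = A k sinh(k x) + B k cosh(k x), so
    y'(3) = A k sinh(k·3) + B k cosh(k·3) = 0
    ⇒ B = −A tanh(k·3) = − 3 tanh(sqrt(2)·3).
Therefore the extremal is
    y(x) = 3 cosh(sqrt(2) x) − 3 tanh(sqrt(2)·3) sinh(sqrt(2) x).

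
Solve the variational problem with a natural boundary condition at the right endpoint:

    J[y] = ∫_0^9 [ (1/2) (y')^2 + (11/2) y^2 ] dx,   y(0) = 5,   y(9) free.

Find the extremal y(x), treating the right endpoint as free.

The Lagrangian L = (1/2) (y')^2 + (11/2) y^2 gives
    ∂L/∂y = 11 y,   ∂L/∂y' = y'.
Euler-Lagrange: y'' − 11 y = 0.
With k = sqrt(11), the general solution is
    y(x) = A cosh(sqrt(11) x) + B sinh(sqrt(11) x).
Fixed left endpoint y(0) = 5 ⇒ A = 5.
The right endpoint x = 9 is free, so the natural (transversality) condition is ∂L/∂y' |_{x=9} = 0, i.e. y'(9) = 0.
Compute y'(x) = A k sinh(k x) + B k cosh(k x), so
    y'(9) = A k sinh(k·9) + B k cosh(k·9) = 0
    ⇒ B = −A tanh(k·9) = − 5 tanh(sqrt(11)·9).
Therefore the extremal is
    y(x) = 5 cosh(sqrt(11) x) − 5 tanh(sqrt(11)·9) sinh(sqrt(11) x).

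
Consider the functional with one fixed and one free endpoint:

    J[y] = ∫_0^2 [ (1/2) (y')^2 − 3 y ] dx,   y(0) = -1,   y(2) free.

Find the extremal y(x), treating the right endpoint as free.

The Lagrangian L = (1/2) (y')^2 − 3 y gives
    ∂L/∂y = −3,   ∂L/∂y' = y'.
Euler-Lagrange: d/dx(y') − (−3) = 0, i.e. y'' + 3 = 0, so
    y(x) = −(3/2) x^2 + C1 x + C2.
Fixed left endpoint y(0) = -1 ⇒ C2 = -1.
The right endpoint x = 2 is free, so the natural (transversality) condition is ∂L/∂y' |_{x=2} = 0, i.e. y'(2) = 0.
Compute y'(x) = −3 x + C1, so y'(2) = −6 + C1 = 0 ⇒ C1 = 6.
Therefore the extremal is
    y(x) = −(3/2) x^2 + 6 x − 1.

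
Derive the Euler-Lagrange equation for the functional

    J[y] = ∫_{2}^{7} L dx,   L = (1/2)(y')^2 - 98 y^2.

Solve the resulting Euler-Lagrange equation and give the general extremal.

The Lagrangian is L = (1/2)(y')^2 - 98 y^2.
∂L/∂y = -196y.
∂L/∂y' = y'.
The Euler-Lagrange equation d/dx(∂L/∂y') − ∂L/∂y = 0 becomes:
    y'' + 196 y = 0
General solution: y(x) = A sin(14x) + B cos(14x), where A and B are arbitrary constants fixed by the endpoint conditions.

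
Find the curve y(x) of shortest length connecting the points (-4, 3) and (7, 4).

Arc-length functional: J[y] = ∫ sqrt(1 + (y')^2) dx.
Lagrangian L = sqrt(1 + (y')^2) has no explicit y dependence, so ∂L/∂y = 0 and the Euler-Lagrange equation gives
    d/dx( y' / sqrt(1 + (y')^2) ) = 0  ⇒  y' / sqrt(1 + (y')^2) = const.
Hence y' is constant, so y(x) is affine.
Fitting the endpoints (-4, 3) and (7, 4):
    slope m = (4 − 3) / (7 − (-4)) = 1/11,
    intercept c = 3 − m·(-4) = 37/11.
Extremal: y(x) = (1/11) x + 37/11.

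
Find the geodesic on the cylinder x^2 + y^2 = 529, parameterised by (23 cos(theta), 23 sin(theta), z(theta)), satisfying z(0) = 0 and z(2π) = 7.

Parameterise the cylinder of radius R = 23 as
    r(θ) = (23 cos θ, 23 sin θ, z(θ)).
The arc-length element is
    ds = sqrt(529 + (dz/dθ)^2) dθ,
so the Lagrangian is L = sqrt(529 + z'^2).
L depends on z' only, not on z or θ, so ∂L/∂z = 0 and
    ∂L/∂z' = z' / sqrt(529 + z'^2).
The Euler-Lagrange equation gives
    d/dθ( z' / sqrt(529 + z'^2) ) = 0,
so z' is constant. Integrating once:
    z(θ) = a θ + b,
a helix on the cylinder (a straight line when the cylinder is unrolled). The constants a, b are determined by the endpoint conditions.
With endpoint conditions z(0) = 0 and z(2π) = 7: from z(0) = b we get b = 0, and a·2π + 0 = 7 gives a = 7/(2π), so
    z(θ) = (7/(2π)) θ.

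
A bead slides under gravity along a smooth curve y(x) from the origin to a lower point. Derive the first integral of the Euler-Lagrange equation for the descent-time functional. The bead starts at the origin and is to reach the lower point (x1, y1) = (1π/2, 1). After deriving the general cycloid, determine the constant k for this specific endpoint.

The Lagrangian L = sqrt((1 + y'^2) / y) has no explicit x dependence, so the Beltrami identity applies:
    L − y' ∂L/∂y' = C.
Compute ∂L/∂y' = y' / sqrt(y (1 + y'^2)).
Substitute:
    sqrt((1 + y'^2)/y) − y'·y' / sqrt(y (1 + y'^2))
    = (1 + y'^2) / sqrt(y (1 + y'^2)) − y'^2 / sqrt(y (1 + y'^2))
    = 1 / sqrt(y (1 + y'^2)) = C.
Squaring and rearranging gives the first integral
    y (1 + y'^2) = 1/C^2 =: k   (constant).
Solving this first-order ODE by the substitution
    y = (k/2)(1 − cos θ)
yields the cycloid parameterisation
    x(θ) = (k/2)(θ − sin θ),   y(θ) = (k/2)(1 − cos θ).
The constant k is fixed by the endpoint condition.
Now fit the given lower endpoint (x1, y1) = (1π/2, 1). At the bottom of the first arch (θ = π), the parametric equations give
    y(π) = (k/2)(1 − cos π) = k,
    x(π) = (k/2)(π − sin π) = kπ/2.
Matching y(π) = 1 gives k = 1, consistent with x(π) = 1π/2. Therefore the specific cycloid is
    x(θ) = (1/2)(θ − sin θ),   y(θ) = (1/2)(1 − cos θ).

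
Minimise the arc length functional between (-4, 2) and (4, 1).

Arc-length functional: J[y] = ∫ sqrt(1 + (y')^2) dx.
Lagrangian L = sqrt(1 + (y')^2) has no explicit y dependence, so ∂L/∂y = 0 and the Euler-Lagrange equation gives
    d/dx( y' / sqrt(1 + (y')^2) ) = 0  ⇒  y' / sqrt(1 + (y')^2) = const.
Hence y' is constant, so y(x) is affine.
Fitting the endpoints (-4, 2) and (4, 1):
    slope m = (1 − 2) / (4 − (-4)) = -1/8,
    intercept c = 2 − m·(-4) = 3/2.
Extremal: y(x) = (-1/8) x + 3/2.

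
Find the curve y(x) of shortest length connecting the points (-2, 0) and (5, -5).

Arc-length functional: J[y] = ∫ sqrt(1 + (y')^2) dx.
Lagrangian L = sqrt(1 + (y')^2) has no explicit y dependence, so ∂L/∂y = 0 and the Euler-Lagrange equation gives
    d/dx( y' / sqrt(1 + (y')^2) ) = 0  ⇒  y' / sqrt(1 + (y')^2) = const.
Hence y' is constant, so y(x) is affine.
Fitting the endpoints (-2, 0) and (5, -5):
    slope m = ((-5) − 0) / (5 − (-2)) = -5/7,
    intercept c = 0 − m·(-2) = -10/7.
Extremal: y(x) = (-5/7) x - 10/7.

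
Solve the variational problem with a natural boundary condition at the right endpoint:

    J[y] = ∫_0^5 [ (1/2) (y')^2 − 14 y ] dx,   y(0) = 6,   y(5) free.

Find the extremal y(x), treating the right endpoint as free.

The Lagrangian L = (1/2) (y')^2 − 14 y gives
    ∂L/∂y = −14,   ∂L/∂y' = y'.
Euler-Lagrange: d/dx(y') − (−14) = 0, i.e. y'' + 14 = 0, so
    y(x) = −(14/2) x^2 + C1 x + C2.
Fixed left endpoint y(0) = 6 ⇒ C2 = 6.
The right endpoint x = 5 is free, so the natural (transversality) condition is ∂L/∂y' |_{x=5} = 0, i.e. y'(5) = 0.
Compute y'(x) = −14 x + C1, so y'(5) = −70 + C1 = 0 ⇒ C1 = 70.
Therefore the extremal is
    y(x) = −7 x^2 + 70 x + 6.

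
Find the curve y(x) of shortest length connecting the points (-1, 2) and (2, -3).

Arc-length functional: J[y] = ∫ sqrt(1 + (y')^2) dx.
Lagrangian L = sqrt(1 + (y')^2) has no explicit y dependence, so ∂L/∂y = 0 and the Euler-Lagrange equation gives
    d/dx( y' / sqrt(1 + (y')^2) ) = 0  ⇒  y' / sqrt(1 + (y')^2) = const.
Hence y' is constant, so y(x) is affine.
Fitting the endpoints (-1, 2) and (2, -3):
    slope m = ((-3) − 2) / (2 − (-1)) = -5/3,
    intercept c = 2 − m·(-1) = 1/3.
Extremal: y(x) = (-5/3) x + 1/3.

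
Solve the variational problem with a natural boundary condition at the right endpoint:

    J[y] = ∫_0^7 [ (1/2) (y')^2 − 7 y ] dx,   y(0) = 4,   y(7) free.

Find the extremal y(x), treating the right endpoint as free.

The Lagrangian L = (1/2) (y')^2 − 7 y gives
    ∂L/∂y = −7,   ∂L/∂y' = y'.
Euler-Lagrange: d/dx(y') − (−7) = 0, i.e. y'' + 7 = 0, so
    y(x) = −(7/2) x^2 + C1 x + C2.
Fixed left endpoint y(0) = 4 ⇒ C2 = 4.
The right endpoint x = 7 is free, so the natural (transversality) condition is ∂L/∂y' |_{x=7} = 0, i.e. y'(7) = 0.
Compute y'(x) = −7 x + C1, so y'(7) = −49 + C1 = 0 ⇒ C1 = 49.
Therefore the extremal is
    y(x) = −(7/2) x^2 + 49 x + 4.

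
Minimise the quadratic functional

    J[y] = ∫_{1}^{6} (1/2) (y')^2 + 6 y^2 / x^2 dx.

The Lagrangian is L = (1/2) (y')^2 + 6 y^2 / x^2.
Compute ∂L/∂y = 12y/x^2, ∂L/∂y' = y'.
The Euler-Lagrange equation d/dx(∂L/∂y') − ∂L/∂y = 0 reduces to
    y'' − 12/x^2 · y = 0  (x > 0).
Its general solution is
    y(x) = A x^4 + B x^(-3),
with A, B fixed by the endpoint conditions.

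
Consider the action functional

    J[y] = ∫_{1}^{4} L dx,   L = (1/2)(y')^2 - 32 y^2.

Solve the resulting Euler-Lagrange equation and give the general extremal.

The Lagrangian is L = (1/2)(y')^2 - 32 y^2.
∂L/∂y = -64y.
∂L/∂y' = y'.
The Euler-Lagrange equation d/dx(∂L/∂y') − ∂L/∂y = 0 becomes:
    y'' + 64 y = 0
General solution: y(x) = A sin(8x) + B cos(8x), where A and B are arbitrary constants fixed by the endpoint conditions.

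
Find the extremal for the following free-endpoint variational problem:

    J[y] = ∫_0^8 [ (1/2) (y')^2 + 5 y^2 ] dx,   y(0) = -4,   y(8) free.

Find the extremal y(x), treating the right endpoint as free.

The Lagrangian L = (1/2) (y')^2 + 5 y^2 gives
    ∂L/∂y = 10 y,   ∂L/∂y' = y'.
Euler-Lagrange: y'' − 10 y = 0.
With k = sqrt(10), the general solution is
    y(x) = A cosh(sqrt(10) x) + B sinh(sqrt(10) x).
Fixed left endpoint y(0) = -4 ⇒ A = -4.
The right endpoint x = 8 is free, so the natural (transversality) condition is ∂L/∂y' |_{x=8} = 0, i.e. y'(8) = 0.
Compute y'(x) = A k sinh(k x) + B k cosh(k x), so
    y'(8) = A k sinh(k·8) + B k cosh(k·8) = 0
    ⇒ B = −A tanh(k·8) = 4 tanh(sqrt(10)·8).
Therefore the extremal is
    y(x) = −4 cosh(sqrt(10) x) + 4 tanh(sqrt(10)·8) sinh(sqrt(10) x).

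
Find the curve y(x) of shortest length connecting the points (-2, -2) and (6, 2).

Arc-length functional: J[y] = ∫ sqrt(1 + (y')^2) dx.
Lagrangian L = sqrt(1 + (y')^2) has no explicit y dependence, so ∂L/∂y = 0 and the Euler-Lagrange equation gives
    d/dx( y' / sqrt(1 + (y')^2) ) = 0  ⇒  y' / sqrt(1 + (y')^2) = const.
Hence y' is constant, so y(x) is affine.
Fitting the endpoints (-2, -2) and (6, 2):
    slope m = (2 − (-2)) / (6 − (-2)) = 1/2,
    intercept c = (-2) − m·(-2) = -1.
Extremal: y(x) = (1/2) x - 1.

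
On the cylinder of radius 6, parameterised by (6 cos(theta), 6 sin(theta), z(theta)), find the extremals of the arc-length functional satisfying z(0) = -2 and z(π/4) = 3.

Parameterise the cylinder of radius R = 6 as
    r(θ) = (6 cos θ, 6 sin θ, z(θ)).
The arc-length element is
    ds = sqrt(36 + (dz/dθ)^2) dθ,
so the Lagrangian is L = sqrt(36 + z'^2).
L depends on z' only, not on z or θ, so ∂L/∂z = 0 and
    ∂L/∂z' = z' / sqrt(36 + z'^2).
The Euler-Lagrange equation gives
    d/dθ( z' / sqrt(36 + z'^2) ) = 0,
so z' is constant. Integrating once:
    z(θ) = a θ + b,
a helix on the cylinder (a straight line when the cylinder is unrolled). The constants a, b are determined by the endpoint conditions.
With endpoint conditions z(0) = -2 and z(π/4) = 3: from z(0) = b we get b = -2, and a·π/4 + -2 = 3 gives a = 20/π, so
    z(θ) = (20/π) θ − 2.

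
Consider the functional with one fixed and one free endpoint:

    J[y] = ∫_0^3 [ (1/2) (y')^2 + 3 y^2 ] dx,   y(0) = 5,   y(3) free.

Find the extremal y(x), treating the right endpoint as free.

The Lagrangian L = (1/2) (y')^2 + 3 y^2 gives
    ∂L/∂y = 6 y,   ∂L/∂y' = y'.
Euler-Lagrange: y'' − 6 y = 0.
With k = sqrt(6), the general solution is
    y(x) = A cosh(sqrt(6) x) + B sinh(sqrt(6) x).
Fixed left endpoint y(0) = 5 ⇒ A = 5.
The right endpoint x = 3 is free, so the natural (transversality) condition is ∂L/∂y' |_{x=3} = 0, i.e. y'(3) = 0.
Compute y'(x) = A k sinh(k x) + B k cosh(k x), so
    y'(3) = A k sinh(k·3) + B k cosh(k·3) = 0
    ⇒ B = −A tanh(k·3) = − 5 tanh(sqrt(6)·3).
Therefore the extremal is
    y(x) = 5 cosh(sqrt(6) x) − 5 tanh(sqrt(6)·3) sinh(sqrt(6) x).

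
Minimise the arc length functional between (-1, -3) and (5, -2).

Arc-length functional: J[y] = ∫ sqrt(1 + (y')^2) dx.
Lagrangian L = sqrt(1 + (y')^2) has no explicit y dependence, so ∂L/∂y = 0 and the Euler-Lagrange equation gives
    d/dx( y' / sqrt(1 + (y')^2) ) = 0  ⇒  y' / sqrt(1 + (y')^2) = const.
Hence y' is constant, so y(x) is affine.
Fitting the endpoints (-1, -3) and (5, -2):
    slope m = ((-2) − (-3)) / (5 − (-1)) = 1/6,
    intercept c = (-3) − m·(-1) = -17/6.
Extremal: y(x) = (1/6) x - 17/6.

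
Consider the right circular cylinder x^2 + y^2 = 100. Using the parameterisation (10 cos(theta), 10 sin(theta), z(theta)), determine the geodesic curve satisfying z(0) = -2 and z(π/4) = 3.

Parameterise the cylinder of radius R = 10 as
    r(θ) = (10 cos θ, 10 sin θ, z(θ)).
The arc-length element is
    ds = sqrt(100 + (dz/dθ)^2) dθ,
so the Lagrangian is L = sqrt(100 + z'^2).
L depends on z' only, not on z or θ, so ∂L/∂z = 0 and
    ∂L/∂z' = z' / sqrt(100 + z'^2).
The Euler-Lagrange equation gives
    d/dθ( z' / sqrt(100 + z'^2) ) = 0,
so z' is constant. Integrating once:
    z(θ) = a θ + b,
a helix on the cylinder (a straight line when the cylinder is unrolled). The constants a, b are determined by the endpoint conditions.
With endpoint conditions z(0) = -2 and z(π/4) = 3: from z(0) = b we get b = -2, and a·π/4 + -2 = 3 gives a = 20/π, so
    z(θ) = (20/π) θ − 2.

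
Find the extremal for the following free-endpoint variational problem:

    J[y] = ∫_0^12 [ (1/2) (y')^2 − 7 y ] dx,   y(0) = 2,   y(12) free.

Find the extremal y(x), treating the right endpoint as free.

The Lagrangian L = (1/2) (y')^2 − 7 y gives
    ∂L/∂y = −7,   ∂L/∂y' = y'.
Euler-Lagrange: d/dx(y') − (−7) = 0, i.e. y'' + 7 = 0, so
    y(x) = −(7/2) x^2 + C1 x + C2.
Fixed left endpoint y(0) = 2 ⇒ C2 = 2.
The right endpoint x = 12 is free, so the natural (transversality) condition is ∂L/∂y' |_{x=12} = 0, i.e. y'(12) = 0.
Compute y'(x) = −7 x + C1, so y'(12) = −84 + C1 = 0 ⇒ C1 = 84.
Therefore the extremal is
    y(x) = −(7/2) x^2 + 84 x + 2.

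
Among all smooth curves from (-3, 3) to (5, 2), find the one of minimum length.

Arc-length functional: J[y] = ∫ sqrt(1 + (y')^2) dx.
Lagrangian L = sqrt(1 + (y')^2) has no explicit y dependence, so ∂L/∂y = 0 and the Euler-Lagrange equation gives
    d/dx( y' / sqrt(1 + (y')^2) ) = 0  ⇒  y' / sqrt(1 + (y')^2) = const.
Hence y' is constant, so y(x) is affine.
Fitting the endpoints (-3, 3) and (5, 2):
    slope m = (2 − 3) / (5 − (-3)) = -1/8,
    intercept c = 3 − m·(-3) = 21/8.
Extremal: y(x) = (-1/8) x + 21/8.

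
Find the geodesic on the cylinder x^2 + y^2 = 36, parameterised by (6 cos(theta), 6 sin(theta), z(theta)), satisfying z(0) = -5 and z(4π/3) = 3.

Parameterise the cylinder of radius R = 6 as
    r(θ) = (6 cos θ, 6 sin θ, z(θ)).
The arc-length element is
    ds = sqrt(36 + (dz/dθ)^2) dθ,
so the Lagrangian is L = sqrt(36 + z'^2).
L depends on z' only, not on z or θ, so ∂L/∂z = 0 and
    ∂L/∂z' = z' / sqrt(36 + z'^2).
The Euler-Lagrange equation gives
    d/dθ( z' / sqrt(36 + z'^2) ) = 0,
so z' is constant. Integrating once:
    z(θ) = a θ + b,
a helix on the cylinder (a straight line when the cylinder is unrolled). The constants a, b are determined by the endpoint conditions.
With endpoint conditions z(0) = -5 and z(4π/3) = 3: from z(0) = b we get b = -5, and a·4π/3 + -5 = 3 gives a = 6/π, so
    z(θ) = (6/π) θ − 5.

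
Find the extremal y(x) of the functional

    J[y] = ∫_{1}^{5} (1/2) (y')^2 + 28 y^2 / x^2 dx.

The Lagrangian is L = (1/2) (y')^2 + 28 y^2 / x^2.
Compute ∂L/∂y = 56y/x^2, ∂L/∂y' = y'.
The Euler-Lagrange equation d/dx(∂L/∂y') − ∂L/∂y = 0 reduces to
    y'' − 56/x^2 · y = 0  (x > 0).
Its general solution is
    y(x) = A x^8 + B x^(-7),
with A, B fixed by the endpoint conditions.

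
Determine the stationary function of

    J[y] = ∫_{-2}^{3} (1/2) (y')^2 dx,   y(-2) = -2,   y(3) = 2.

The Lagrangian is L = (1/2) (y')^2.
Compute ∂L/∂y = 0, ∂L/∂y' = y'.
The Euler-Lagrange equation d/dx(∂L/∂y') − ∂L/∂y = 0 reduces to
    y'' = 0.
Its general solution is
    y(x) = A x + B,
with A, B fixed by the endpoint conditions.
Applying the endpoint conditions y(-2) = -2 and y(3) = 2: solve A·-2 + B = -2 and A·3 + B = 2. Subtracting gives A(3 − -2) = 2 − -2, so A = 4/5, and B = -2 − A·-2 = -2/5. Therefore
    y(x) = (4/5) x - 2/5.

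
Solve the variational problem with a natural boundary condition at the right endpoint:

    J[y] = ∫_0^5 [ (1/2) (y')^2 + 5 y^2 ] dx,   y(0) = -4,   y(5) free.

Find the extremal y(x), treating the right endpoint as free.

The Lagrangian L = (1/2) (y')^2 + 5 y^2 gives
    ∂L/∂y = 10 y,   ∂L/∂y' = y'.
Euler-Lagrange: y'' − 10 y = 0.
With k = sqrt(10), the general solution is
    y(x) = A cosh(sqrt(10) x) + B sinh(sqrt(10) x).
Fixed left endpoint y(0) = -4 ⇒ A = -4.
The right endpoint x = 5 is free, so the natural (transversality) condition is ∂L/∂y' |_{x=5} = 0, i.e. y'(5) = 0.
Compute y'(x) = A k sinh(k x) + B k cosh(k x), so
    y'(5) = A k sinh(k·5) + B k cosh(k·5) = 0
    ⇒ B = −A tanh(k·5) = 4 tanh(sqrt(10)·5).
Therefore the extremal is
    y(x) = −4 cosh(sqrt(10) x) + 4 tanh(sqrt(10)·5) sinh(sqrt(10) x).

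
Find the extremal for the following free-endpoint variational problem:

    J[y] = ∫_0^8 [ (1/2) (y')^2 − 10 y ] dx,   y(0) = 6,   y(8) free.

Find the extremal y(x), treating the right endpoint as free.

The Lagrangian L = (1/2) (y')^2 − 10 y gives
    ∂L/∂y = −10,   ∂L/∂y' = y'.
Euler-Lagrange: d/dx(y') − (−10) = 0, i.e. y'' + 10 = 0, so
    y(x) = −(10/2) x^2 + C1 x + C2.
Fixed left endpoint y(0) = 6 ⇒ C2 = 6.
The right endpoint x = 8 is free, so the natural (transversality) condition is ∂L/∂y' |_{x=8} = 0, i.e. y'(8) = 0.
Compute y'(x) = −10 x + C1, so y'(8) = −80 + C1 = 0 ⇒ C1 = 80.
Therefore the extremal is
    y(x) = −5 x^2 + 80 x + 6.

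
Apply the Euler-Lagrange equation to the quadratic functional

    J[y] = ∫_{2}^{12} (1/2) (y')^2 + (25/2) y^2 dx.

The Lagrangian is L = (1/2) (y')^2 + (25/2) y^2.
Compute ∂L/∂y = 25y, ∂L/∂y' = y'.
The Euler-Lagrange equation d/dx(∂L/∂y') − ∂L/∂y = 0 reduces to
    y'' − 25 y = 0.
Its general solution is
    y(x) = A e^(5x) + B e^(−5x),
with A, B fixed by the endpoint conditions.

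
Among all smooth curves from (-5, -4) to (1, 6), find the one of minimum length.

Arc-length functional: J[y] = ∫ sqrt(1 + (y')^2) dx.
Lagrangian L = sqrt(1 + (y')^2) has no explicit y dependence, so ∂L/∂y = 0 and the Euler-Lagrange equation gives
    d/dx( y' / sqrt(1 + (y')^2) ) = 0  ⇒  y' / sqrt(1 + (y')^2) = const.
Hence y' is constant, so y(x) is affine.
Fitting the endpoints (-5, -4) and (1, 6):
    slope m = (6 − (-4)) / (1 − (-5)) = 5/3,
    intercept c = (-4) − m·(-5) = 13/3.
Extremal: y(x) = (5/3) x + 13/3.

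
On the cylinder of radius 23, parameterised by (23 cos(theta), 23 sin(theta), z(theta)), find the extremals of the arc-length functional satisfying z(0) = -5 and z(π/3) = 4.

Parameterise the cylinder of radius R = 23 as
    r(θ) = (23 cos θ, 23 sin θ, z(θ)).
The arc-length element is
    ds = sqrt(529 + (dz/dθ)^2) dθ,
so the Lagrangian is L = sqrt(529 + z'^2).
L depends on z' only, not on z or θ, so ∂L/∂z = 0 and
    ∂L/∂z' = z' / sqrt(529 + z'^2).
The Euler-Lagrange equation gives
    d/dθ( z' / sqrt(529 + z'^2) ) = 0,
so z' is constant. Integrating once:
    z(θ) = a θ + b,
a helix on the cylinder (a straight line when the cylinder is unrolled). The constants a, b are determined by the endpoint conditions.
With endpoint conditions z(0) = -5 and z(π/3) = 4: from z(0) = b we get b = -5, and a·π/3 + -5 = 4 gives a = 27/π, so
    z(θ) = (27/π) θ − 5.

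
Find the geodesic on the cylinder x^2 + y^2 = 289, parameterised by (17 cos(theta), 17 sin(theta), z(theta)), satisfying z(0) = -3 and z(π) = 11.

Parameterise the cylinder of radius R = 17 as
    r(θ) = (17 cos θ, 17 sin θ, z(θ)).
The arc-length element is
    ds = sqrt(289 + (dz/dθ)^2) dθ,
so the Lagrangian is L = sqrt(289 + z'^2).
L depends on z' only, not on z or θ, so ∂L/∂z = 0 and
    ∂L/∂z' = z' / sqrt(289 + z'^2).
The Euler-Lagrange equation gives
    d/dθ( z' / sqrt(289 + z'^2) ) = 0,
so z' is constant. Integrating once:
    z(θ) = a θ + b,
a helix on the cylinder (a straight line when the cylinder is unrolled). The constants a, b are determined by the endpoint conditions.
With endpoint conditions z(0) = -3 and z(π) = 11: from z(0) = b we get b = -3, and a·π + -3 = 11 gives a = 14/π, so
    z(θ) = (14/π) θ − 3.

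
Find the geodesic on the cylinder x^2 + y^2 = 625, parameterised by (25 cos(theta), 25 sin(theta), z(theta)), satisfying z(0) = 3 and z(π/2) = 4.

Parameterise the cylinder of radius R = 25 as
    r(θ) = (25 cos θ, 25 sin θ, z(θ)).
The arc-length element is
    ds = sqrt(625 + (dz/dθ)^2) dθ,
so the Lagrangian is L = sqrt(625 + z'^2).
L depends on z' only, not on z or θ, so ∂L/∂z = 0 and
    ∂L/∂z' = z' / sqrt(625 + z'^2).
The Euler-Lagrange equation gives
    d/dθ( z' / sqrt(625 + z'^2) ) = 0,
so z' is constant. Integrating once:
    z(θ) = a θ + b,
a helix on the cylinder (a straight line when the cylinder is unrolled). The constants a, b are determined by the endpoint conditions.
With endpoint conditions z(0) = 3 and z(π/2) = 4: from z(0) = b we get b = 3, and a·π/2 + 3 = 4 gives a = 2/π, so
    z(θ) = (2/π) θ + 3.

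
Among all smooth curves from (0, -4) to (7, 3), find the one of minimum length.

Arc-length functional: J[y] = ∫ sqrt(1 + (y')^2) dx.
Lagrangian L = sqrt(1 + (y')^2) has no explicit y dependence, so ∂L/∂y = 0 and the Euler-Lagrange equation gives
    d/dx( y' / sqrt(1 + (y')^2) ) = 0  ⇒  y' / sqrt(1 + (y')^2) = const.
Hence y' is constant, so y(x) is affine.
Fitting the endpoints (0, -4) and (7, 3):
    slope m = (3 − (-4)) / (7 − 0) = 1,
    intercept c = (-4) − m·0 = -4.
Extremal: y(x) = x - 4.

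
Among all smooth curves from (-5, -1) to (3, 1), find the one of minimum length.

Arc-length functional: J[y] = ∫ sqrt(1 + (y')^2) dx.
Lagrangian L = sqrt(1 + (y')^2) has no explicit y dependence, so ∂L/∂y = 0 and the Euler-Lagrange equation gives
    d/dx( y' / sqrt(1 + (y')^2) ) = 0  ⇒  y' / sqrt(1 + (y')^2) = const.
Hence y' is constant, so y(x) is affine.
Fitting the endpoints (-5, -1) and (3, 1):
    slope m = (1 − (-1)) / (3 − (-5)) = 1/4,
    intercept c = (-1) − m·(-5) = 1/4.
Extremal: y(x) = (1/4) x + 1/4.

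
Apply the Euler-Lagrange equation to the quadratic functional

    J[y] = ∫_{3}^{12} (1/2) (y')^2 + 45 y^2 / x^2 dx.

The Lagrangian is L = (1/2) (y')^2 + 45 y^2 / x^2.
Compute ∂L/∂y = 90y/x^2, ∂L/∂y' = y'.
The Euler-Lagrange equation d/dx(∂L/∂y') − ∂L/∂y = 0 reduces to
    y'' − 90/x^2 · y = 0  (x > 0).
Its general solution is
    y(x) = A x^10 + B x^(-9),
with A, B fixed by the endpoint conditions.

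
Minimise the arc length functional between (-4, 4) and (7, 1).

Arc-length functional: J[y] = ∫ sqrt(1 + (y')^2) dx.
Lagrangian L = sqrt(1 + (y')^2) has no explicit y dependence, so ∂L/∂y = 0 and the Euler-Lagrange equation gives
    d/dx( y' / sqrt(1 + (y')^2) ) = 0  ⇒  y' / sqrt(1 + (y')^2) = const.
Hence y' is constant, so y(x) is affine.
Fitting the endpoints (-4, 4) and (7, 1):
    slope m = (1 − 4) / (7 − (-4)) = -3/11,
    intercept c = 4 − m·(-4) = 32/11.
Extremal: y(x) = (-3/11) x + 32/11.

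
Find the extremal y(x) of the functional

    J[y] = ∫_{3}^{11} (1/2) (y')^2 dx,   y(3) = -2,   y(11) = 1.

The Lagrangian is L = (1/2) (y')^2.
Compute ∂L/∂y = 0, ∂L/∂y' = y'.
The Euler-Lagrange equation d/dx(∂L/∂y') − ∂L/∂y = 0 reduces to
    y'' = 0.
Its general solution is
    y(x) = A x + B,
with A, B fixed by the endpoint conditions.
Applying the endpoint conditions y(3) = -2 and y(11) = 1: solve A·3 + B = -2 and A·11 + B = 1. Subtracting gives A(11 − 3) = 1 − -2, so A = 3/8, and B = -2 − A·3 = -25/8. Therefore
    y(x) = (3/8) x - 25/8.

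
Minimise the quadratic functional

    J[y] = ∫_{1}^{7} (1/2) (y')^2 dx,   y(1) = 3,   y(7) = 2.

The Lagrangian is L = (1/2) (y')^2.
Compute ∂L/∂y = 0, ∂L/∂y' = y'.
The Euler-Lagrange equation d/dx(∂L/∂y') − ∂L/∂y = 0 reduces to
    y'' = 0.
Its general solution is
    y(x) = A x + B,
with A, B fixed by the endpoint conditions.
Applying the endpoint conditions y(1) = 3 and y(7) = 2: solve A·1 + B = 3 and A·7 + B = 2. Subtracting gives A(7 − 1) = 2 − 3, so A = -1/6, and B = 3 − A·1 = 19/6. Therefore
    y(x) = (-1/6) x + 19/6.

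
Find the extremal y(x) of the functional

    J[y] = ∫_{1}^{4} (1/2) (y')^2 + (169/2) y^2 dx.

The Lagrangian is L = (1/2) (y')^2 + (169/2) y^2.
Compute ∂L/∂y = 169y, ∂L/∂y' = y'.
The Euler-Lagrange equation d/dx(∂L/∂y') − ∂L/∂y = 0 reduces to
    y'' − 169 y = 0.
Its general solution is
    y(x) = A e^(13x) + B e^(−13x),
with A, B fixed by the endpoint conditions.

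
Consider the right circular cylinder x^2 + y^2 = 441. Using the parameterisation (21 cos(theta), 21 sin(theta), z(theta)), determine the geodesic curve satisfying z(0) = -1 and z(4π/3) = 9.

Parameterise the cylinder of radius R = 21 as
    r(θ) = (21 cos θ, 21 sin θ, z(θ)).
The arc-length element is
    ds = sqrt(441 + (dz/dθ)^2) dθ,
so the Lagrangian is L = sqrt(441 + z'^2).
L depends on z' only, not on z or θ, so ∂L/∂z = 0 and
    ∂L/∂z' = z' / sqrt(441 + z'^2).
The Euler-Lagrange equation gives
    d/dθ( z' / sqrt(441 + z'^2) ) = 0,
so z' is constant. Integrating once:
    z(θ) = a θ + b,
a helix on the cylinder (a straight line when the cylinder is unrolled). The constants a, b are determined by the endpoint conditions.
With endpoint conditions z(0) = -1 and z(4π/3) = 9: from z(0) = b we get b = -1, and a·4π/3 + -1 = 9 gives a = 15/(2π), so
    z(θ) = (15/(2π)) θ − 1.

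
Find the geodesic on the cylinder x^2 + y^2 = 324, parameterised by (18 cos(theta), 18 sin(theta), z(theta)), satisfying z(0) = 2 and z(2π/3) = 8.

Parameterise the cylinder of radius R = 18 as
    r(θ) = (18 cos θ, 18 sin θ, z(θ)).
The arc-length element is
    ds = sqrt(324 + (dz/dθ)^2) dθ,
so the Lagrangian is L = sqrt(324 + z'^2).
L depends on z' only, not on z or θ, so ∂L/∂z = 0 and
    ∂L/∂z' = z' / sqrt(324 + z'^2).
The Euler-Lagrange equation gives
    d/dθ( z' / sqrt(324 + z'^2) ) = 0,
so z' is constant. Integrating once:
    z(θ) = a θ + b,
a helix on the cylinder (a straight line when the cylinder is unrolled). The constants a, b are determined by the endpoint conditions.
With endpoint conditions z(0) = 2 and z(2π/3) = 8: from z(0) = b we get b = 2, and a·2π/3 + 2 = 8 gives a = 9/π, so
    z(θ) = (9/π) θ + 2.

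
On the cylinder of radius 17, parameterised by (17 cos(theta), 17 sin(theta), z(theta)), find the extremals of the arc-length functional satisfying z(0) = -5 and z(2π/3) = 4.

Parameterise the cylinder of radius R = 17 as
    r(θ) = (17 cos θ, 17 sin θ, z(θ)).
The arc-length element is
    ds = sqrt(289 + (dz/dθ)^2) dθ,
so the Lagrangian is L = sqrt(289 + z'^2).
L depends on z' only, not on z or θ, so ∂L/∂z = 0 and
    ∂L/∂z' = z' / sqrt(289 + z'^2).
The Euler-Lagrange equation gives
    d/dθ( z' / sqrt(289 + z'^2) ) = 0,
so z' is constant. Integrating once:
    z(θ) = a θ + b,
a helix on the cylinder (a straight line when the cylinder is unrolled). The constants a, b are determined by the endpoint conditions.
With endpoint conditions z(0) = -5 and z(2π/3) = 4: from z(0) = b we get b = -5, and a·2π/3 + -5 = 4 gives a = 27/(2π), so
    z(θ) = (27/(2π)) θ − 5.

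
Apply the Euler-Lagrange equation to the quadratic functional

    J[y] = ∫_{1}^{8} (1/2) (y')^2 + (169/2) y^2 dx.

The Lagrangian is L = (1/2) (y')^2 + (169/2) y^2.
Compute ∂L/∂y = 169y, ∂L/∂y' = y'.
The Euler-Lagrange equation d/dx(∂L/∂y') − ∂L/∂y = 0 reduces to
    y'' − 169 y = 0.
Its general solution is
    y(x) = A e^(13x) + B e^(−13x),
with A, B fixed by the endpoint conditions.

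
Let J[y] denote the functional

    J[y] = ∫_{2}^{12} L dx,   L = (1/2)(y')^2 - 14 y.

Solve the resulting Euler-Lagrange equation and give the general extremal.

The Lagrangian is L = (1/2)(y')^2 - 14 y.
∂L/∂y = -14.
∂L/∂y' = y'.
The Euler-Lagrange equation d/dx(∂L/∂y') − ∂L/∂y = 0 becomes:
    y'' + 14 = 0
General solution: y(x) = -7 x^2 + A x + B, where A and B are arbitrary constants fixed by the endpoint conditions.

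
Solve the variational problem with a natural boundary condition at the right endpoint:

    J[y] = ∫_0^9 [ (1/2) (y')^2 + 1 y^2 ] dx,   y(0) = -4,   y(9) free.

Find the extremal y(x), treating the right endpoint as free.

The Lagrangian L = (1/2) (y')^2 + 1 y^2 gives
    ∂L/∂y = 2 y,   ∂L/∂y' = y'.
Euler-Lagrange: y'' − 2 y = 0.
With k = sqrt(2), the general solution is
    y(x) = A cosh(sqrt(2) x) + B sinh(sqrt(2) x).
Fixed left endpoint y(0) = -4 ⇒ A = -4.
The right endpoint x = 9 is free, so the natural (transversality) condition is ∂L/∂y' |_{x=9} = 0, i.e. y'(9) = 0.
Compute y'(x) = A k sinh(k x) + B k cosh(k x), so
    y'(9) = A k sinh(k·9) + B k cosh(k·9) = 0
    ⇒ B = −A tanh(k·9) = 4 tanh(sqrt(2)·9).
Therefore the extremal is
    y(x) = −4 cosh(sqrt(2) x) + 4 tanh(sqrt(2)·9) sinh(sqrt(2) x).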